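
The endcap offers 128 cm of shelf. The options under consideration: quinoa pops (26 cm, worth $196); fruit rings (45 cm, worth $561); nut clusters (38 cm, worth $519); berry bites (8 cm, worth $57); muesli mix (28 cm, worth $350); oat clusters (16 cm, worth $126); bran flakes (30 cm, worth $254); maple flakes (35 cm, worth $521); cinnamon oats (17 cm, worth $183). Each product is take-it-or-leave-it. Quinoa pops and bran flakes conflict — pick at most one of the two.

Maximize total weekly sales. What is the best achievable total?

Density check — maple flakes 14.89, nut clusters 13.66, muesli mix 12.50, fruit rings 12.47 are the best per cm.
Greedy by ratio would take nut clusters + berry bites + muesli mix + maple flakes + cinnamon oats: 126 cm used, total 1630.
The 45 cm tied up in muesli mix and cinnamon oats is better spent on fruit rings — total rises to 1658 (126 cm).
Runner-up nut clusters + berry bites + muesli mix + maple flakes + cinnamon oats tops out at 1630.

1658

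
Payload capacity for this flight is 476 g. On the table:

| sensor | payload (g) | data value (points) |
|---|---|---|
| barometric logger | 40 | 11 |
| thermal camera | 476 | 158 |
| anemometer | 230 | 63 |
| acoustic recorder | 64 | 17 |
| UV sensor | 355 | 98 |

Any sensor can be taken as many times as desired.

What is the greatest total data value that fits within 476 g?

158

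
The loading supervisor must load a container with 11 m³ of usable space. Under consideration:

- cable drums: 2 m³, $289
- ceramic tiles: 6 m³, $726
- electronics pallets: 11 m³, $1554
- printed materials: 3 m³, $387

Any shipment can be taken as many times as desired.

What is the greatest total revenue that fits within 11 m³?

1554

Greedy by ratio would take 5×cable drums: 10 m³ used, total 1445.
The 10 m³ tied up in 5×cable drums is better spent on electronics pallets — total rises to 1554 (11 m³).
Every other selection either busts 11 m³ or fails to beat 1554.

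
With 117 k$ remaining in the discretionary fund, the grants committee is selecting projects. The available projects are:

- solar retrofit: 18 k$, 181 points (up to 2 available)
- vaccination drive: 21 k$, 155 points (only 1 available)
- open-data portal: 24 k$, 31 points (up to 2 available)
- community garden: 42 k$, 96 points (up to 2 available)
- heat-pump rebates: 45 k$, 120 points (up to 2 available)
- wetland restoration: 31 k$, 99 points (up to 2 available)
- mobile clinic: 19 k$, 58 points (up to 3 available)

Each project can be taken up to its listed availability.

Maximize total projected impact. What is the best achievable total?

By projected impact per k$: solar retrofit 10.06, vaccination drive 7.38, wetland restoration 3.19 lead.
Filling by ratio: 2×solar retrofit + vaccination drive + wetland restoration + mobile clinic for 674, with 10 k$ left unused.
Dropping wetland restoration frees 31 k$; slotting in 2×mobile clinic (38 k$) lifts the total to 691 at 114 k$.
The spare 3 k$ is too small for any remaining project, and no exchange beats 691.

691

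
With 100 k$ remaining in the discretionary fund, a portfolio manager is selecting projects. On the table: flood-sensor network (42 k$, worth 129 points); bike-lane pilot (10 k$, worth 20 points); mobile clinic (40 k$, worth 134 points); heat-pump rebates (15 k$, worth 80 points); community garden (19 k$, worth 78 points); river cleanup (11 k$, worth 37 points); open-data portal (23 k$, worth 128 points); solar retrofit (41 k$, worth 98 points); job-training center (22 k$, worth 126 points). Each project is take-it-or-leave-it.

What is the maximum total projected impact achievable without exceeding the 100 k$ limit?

469

The ratio ordering already packs tightly: bike-lane pilot + heat-pump rebates + community garden + river cleanup + open-data portal + job-training center, 100 k$, 469.
Runner-up mobile clinic + heat-pump rebates + open-data portal + job-training center tops out at 468.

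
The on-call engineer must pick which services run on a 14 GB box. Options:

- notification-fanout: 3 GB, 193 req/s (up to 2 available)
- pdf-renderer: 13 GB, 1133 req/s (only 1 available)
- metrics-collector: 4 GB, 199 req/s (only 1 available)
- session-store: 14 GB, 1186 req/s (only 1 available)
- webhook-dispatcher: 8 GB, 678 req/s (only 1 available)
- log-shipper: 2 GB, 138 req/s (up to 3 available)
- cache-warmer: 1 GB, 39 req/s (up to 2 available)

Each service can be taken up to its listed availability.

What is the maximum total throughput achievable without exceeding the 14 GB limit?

1186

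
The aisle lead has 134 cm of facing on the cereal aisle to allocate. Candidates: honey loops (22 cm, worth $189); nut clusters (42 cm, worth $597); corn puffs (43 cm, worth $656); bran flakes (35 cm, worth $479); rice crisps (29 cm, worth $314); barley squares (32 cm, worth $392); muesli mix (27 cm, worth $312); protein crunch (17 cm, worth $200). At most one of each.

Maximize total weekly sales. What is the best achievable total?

1845

Taking the top-ratio products first gives nut clusters + corn puffs + bran flakes for 1732 (120 cm).
Dropping bran flakes frees 35 cm; slotting in barley squares + protein crunch (49 cm) lifts the total to 1845 at 134 cm.
An exhaustive check of the 256 subsets confirms 1845.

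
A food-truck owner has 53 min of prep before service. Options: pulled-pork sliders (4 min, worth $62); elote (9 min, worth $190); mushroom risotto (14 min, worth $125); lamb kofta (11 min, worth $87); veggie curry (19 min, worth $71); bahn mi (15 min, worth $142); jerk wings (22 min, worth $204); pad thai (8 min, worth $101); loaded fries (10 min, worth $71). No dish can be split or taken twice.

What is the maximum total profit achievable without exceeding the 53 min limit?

Ranking by ratio (profit/min): elote 21.11, pulled-pork sliders 15.50, pad thai 12.62.
Filling by ratio: pulled-pork sliders + elote + mushroom risotto + bahn mi + pad thai for 620, with 3 min left unused.
Replace mushroom risotto and bahn mi with jerk wings + loaded fries: the trade gains 8 net, giving 628 at 53 min.
Runner-up pulled-pork sliders + elote + mushroom risotto + bahn mi + pad thai tops out at 620.

628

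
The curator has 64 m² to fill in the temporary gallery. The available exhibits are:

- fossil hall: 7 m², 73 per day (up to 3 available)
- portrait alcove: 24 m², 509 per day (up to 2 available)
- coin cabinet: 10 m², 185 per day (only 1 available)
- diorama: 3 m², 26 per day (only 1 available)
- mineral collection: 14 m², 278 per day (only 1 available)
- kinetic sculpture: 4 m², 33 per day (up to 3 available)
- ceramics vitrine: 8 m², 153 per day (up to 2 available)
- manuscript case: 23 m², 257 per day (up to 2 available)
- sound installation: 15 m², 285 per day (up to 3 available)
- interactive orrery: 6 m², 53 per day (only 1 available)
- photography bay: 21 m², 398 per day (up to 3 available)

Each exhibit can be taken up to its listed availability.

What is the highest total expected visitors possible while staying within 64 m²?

1324

Filling by ratio: 2×portrait alcove + mineral collection for 1296, with 2 m² left unused.
The 14 m² tied up in mineral collection is better spent on 2×ceramics vitrine — total rises to 1324 (64 m²).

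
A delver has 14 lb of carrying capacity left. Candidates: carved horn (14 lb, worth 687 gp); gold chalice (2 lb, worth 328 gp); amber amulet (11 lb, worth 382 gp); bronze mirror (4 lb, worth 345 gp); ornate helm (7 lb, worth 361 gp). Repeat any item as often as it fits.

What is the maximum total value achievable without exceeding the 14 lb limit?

2296

Taking 7×gold chalice: 14 lb used, 2296 in value.
Every other selection either busts 14 lb or fails to beat 2296.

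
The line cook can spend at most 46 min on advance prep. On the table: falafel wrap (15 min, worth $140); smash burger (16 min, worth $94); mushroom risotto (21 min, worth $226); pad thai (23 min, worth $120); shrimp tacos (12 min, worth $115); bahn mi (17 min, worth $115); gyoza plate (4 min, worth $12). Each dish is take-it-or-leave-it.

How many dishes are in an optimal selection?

3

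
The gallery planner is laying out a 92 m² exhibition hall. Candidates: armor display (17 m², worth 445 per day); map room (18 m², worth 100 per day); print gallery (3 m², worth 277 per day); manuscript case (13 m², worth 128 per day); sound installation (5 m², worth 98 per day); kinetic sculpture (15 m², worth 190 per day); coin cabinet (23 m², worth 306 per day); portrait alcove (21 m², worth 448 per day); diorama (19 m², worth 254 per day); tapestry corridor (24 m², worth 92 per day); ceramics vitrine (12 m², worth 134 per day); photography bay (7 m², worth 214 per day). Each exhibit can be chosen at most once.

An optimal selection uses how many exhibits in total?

Best achievable expected visitors is 1978.
armor display + print gallery + sound installation + kinetic sculpture + coin cabinet + portrait alcove + photography bay hits 1978 at 91 m².
Any selection reaching 1978 contains exactly 7 exhibits.

7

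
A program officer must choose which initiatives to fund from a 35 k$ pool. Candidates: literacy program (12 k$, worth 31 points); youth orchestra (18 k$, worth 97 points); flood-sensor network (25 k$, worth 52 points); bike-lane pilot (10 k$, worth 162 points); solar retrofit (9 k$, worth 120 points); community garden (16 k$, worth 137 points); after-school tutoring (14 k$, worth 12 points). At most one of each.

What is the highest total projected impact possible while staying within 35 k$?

The ratio ordering already packs tightly: bike-lane pilot + solar retrofit + community garden, 35 k$, 419.
The closest alternative, literacy program + bike-lane pilot + solar retrofit, reaches only 313.

419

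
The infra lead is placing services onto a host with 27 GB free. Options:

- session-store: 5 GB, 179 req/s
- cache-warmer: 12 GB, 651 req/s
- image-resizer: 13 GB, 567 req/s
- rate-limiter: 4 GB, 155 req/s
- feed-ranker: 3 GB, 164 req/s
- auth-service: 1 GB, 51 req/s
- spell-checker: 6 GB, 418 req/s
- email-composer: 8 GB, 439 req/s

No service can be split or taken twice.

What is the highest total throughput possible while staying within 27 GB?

1559

Greedy by ratio would take session-store + rate-limiter + feed-ranker + auth-service + spell-checker + email-composer: 27 GB used, total 1406.
The 12 GB tied up in session-store and rate-limiter and feed-ranker is better spent on cache-warmer — total rises to 1559 (27 GB).
The closest alternative, cache-warmer + spell-checker + email-composer, reaches only 1508.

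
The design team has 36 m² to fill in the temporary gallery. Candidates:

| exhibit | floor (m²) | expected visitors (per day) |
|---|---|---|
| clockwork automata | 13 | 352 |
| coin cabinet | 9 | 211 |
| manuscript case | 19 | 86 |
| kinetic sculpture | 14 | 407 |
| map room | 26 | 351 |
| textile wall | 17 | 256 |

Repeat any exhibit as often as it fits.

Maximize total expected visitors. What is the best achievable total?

970

Greedy by ratio would take 2×kinetic sculpture: 28 m² used, total 814.
The 14 m² tied up in kinetic sculpture is better spent on clockwork automata + coin cabinet — total rises to 970 (36 m²).
That's the maximum — no swap from here does better than 970.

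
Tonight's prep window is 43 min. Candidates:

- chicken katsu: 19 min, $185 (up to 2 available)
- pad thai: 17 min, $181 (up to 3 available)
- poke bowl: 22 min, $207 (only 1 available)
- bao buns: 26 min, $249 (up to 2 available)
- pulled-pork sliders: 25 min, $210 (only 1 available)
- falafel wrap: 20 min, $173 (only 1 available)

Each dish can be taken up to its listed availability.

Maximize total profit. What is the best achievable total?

430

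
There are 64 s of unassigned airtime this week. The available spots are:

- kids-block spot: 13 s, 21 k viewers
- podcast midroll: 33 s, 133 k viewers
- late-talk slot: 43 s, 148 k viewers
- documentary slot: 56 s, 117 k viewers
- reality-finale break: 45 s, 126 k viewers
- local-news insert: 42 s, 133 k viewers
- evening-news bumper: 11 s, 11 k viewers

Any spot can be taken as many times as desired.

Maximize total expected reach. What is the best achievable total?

175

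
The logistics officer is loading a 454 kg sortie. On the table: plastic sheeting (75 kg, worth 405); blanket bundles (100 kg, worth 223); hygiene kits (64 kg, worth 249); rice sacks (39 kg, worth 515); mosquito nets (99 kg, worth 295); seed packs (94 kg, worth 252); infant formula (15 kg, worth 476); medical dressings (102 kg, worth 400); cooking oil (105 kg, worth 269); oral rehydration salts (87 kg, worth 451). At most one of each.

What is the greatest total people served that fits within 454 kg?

By people served per kg: infant formula 31.73, rice sacks 13.21, plastic sheeting 5.40 lead.
Greedy by ratio would take plastic sheeting + hygiene kits + rice sacks + infant formula + medical dressings + oral rehydration salts: 382 kg used, total 2496.
The 64 kg tied up in hygiene kits is better spent on mosquito nets — total rises to 2542 (417 kg).
That's the maximum — no swap from here does better than 2542.

2542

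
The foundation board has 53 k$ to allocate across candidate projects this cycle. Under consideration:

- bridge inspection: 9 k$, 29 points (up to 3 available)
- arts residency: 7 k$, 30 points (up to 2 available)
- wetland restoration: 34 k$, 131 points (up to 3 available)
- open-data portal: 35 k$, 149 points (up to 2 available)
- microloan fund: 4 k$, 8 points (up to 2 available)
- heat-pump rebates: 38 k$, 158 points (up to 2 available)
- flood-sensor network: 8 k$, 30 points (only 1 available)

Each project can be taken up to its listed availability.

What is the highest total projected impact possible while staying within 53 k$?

A density-first pass picks 2×arts residency + open-data portal + microloan fund — 217 at 53 k$.
A better packing is arts residency + heat-pump rebates + flood-sensor network: 53 k$, total 218.
No other feasible combination exceeds 218.

218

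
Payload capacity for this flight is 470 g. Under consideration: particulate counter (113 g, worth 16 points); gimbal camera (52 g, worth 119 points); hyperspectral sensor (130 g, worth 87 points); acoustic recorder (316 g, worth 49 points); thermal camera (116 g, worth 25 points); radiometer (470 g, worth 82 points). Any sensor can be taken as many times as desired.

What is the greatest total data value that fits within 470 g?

9×gimbal camera uses 468 of the 470 g and totals 1071.

1071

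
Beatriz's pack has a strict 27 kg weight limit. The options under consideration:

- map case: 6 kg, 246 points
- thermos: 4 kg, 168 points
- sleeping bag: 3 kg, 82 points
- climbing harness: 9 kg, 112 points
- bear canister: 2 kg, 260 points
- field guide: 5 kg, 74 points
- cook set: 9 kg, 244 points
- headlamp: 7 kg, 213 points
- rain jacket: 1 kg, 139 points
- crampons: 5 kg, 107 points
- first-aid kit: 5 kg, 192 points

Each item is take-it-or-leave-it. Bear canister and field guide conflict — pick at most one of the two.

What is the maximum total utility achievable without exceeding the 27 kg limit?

Ranking by ratio (utility/kg): rain jacket 139.00, bear canister 130.00, thermos 42.00, map case 41.00.
Taking the top-ratio items first gives map case + thermos + bear canister + headlamp + rain jacket + first-aid kit for 1218 (25 kg).
Replace headlamp with cook set: the trade gains 31 net, giving 1249 at 27 kg.
Runner-up map case + thermos + bear canister + headlamp + rain jacket + first-aid kit tops out at 1218.

1249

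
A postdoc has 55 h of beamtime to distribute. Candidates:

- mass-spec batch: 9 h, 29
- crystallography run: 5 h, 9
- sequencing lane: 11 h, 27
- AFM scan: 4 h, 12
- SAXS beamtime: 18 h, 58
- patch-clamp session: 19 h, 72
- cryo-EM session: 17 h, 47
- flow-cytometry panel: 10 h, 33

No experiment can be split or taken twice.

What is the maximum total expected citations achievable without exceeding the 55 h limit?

Density check — patch-clamp session 3.79, flow-cytometry panel 3.30, mass-spec batch 3.22 are the best per h.
Greedy by ratio would take mass-spec batch + sequencing lane + AFM scan + patch-clamp session + flow-cytometry panel: 53 h used, total 173.
Dropping sequencing lane and AFM scan frees 15 h; slotting in cryo-EM session (17 h) lifts the total to 181 at 55 h.
No other feasible combination exceeds 181.

181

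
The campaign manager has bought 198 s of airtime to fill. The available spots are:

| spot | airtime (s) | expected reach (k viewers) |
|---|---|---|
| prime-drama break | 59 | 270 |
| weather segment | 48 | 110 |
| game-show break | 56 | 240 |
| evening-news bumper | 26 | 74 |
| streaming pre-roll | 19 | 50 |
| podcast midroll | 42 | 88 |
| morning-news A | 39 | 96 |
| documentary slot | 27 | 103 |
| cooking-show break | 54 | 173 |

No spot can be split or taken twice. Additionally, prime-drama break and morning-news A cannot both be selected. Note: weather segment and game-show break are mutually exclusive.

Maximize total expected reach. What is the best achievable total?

786

By expected reach per s: prime-drama break 4.58, game-show break 4.29, documentary slot 3.81, cooking-show break 3.20 lead.
Taking prime-drama break + game-show break + documentary slot + cooking-show break: 196 s used, 786 in expected reach.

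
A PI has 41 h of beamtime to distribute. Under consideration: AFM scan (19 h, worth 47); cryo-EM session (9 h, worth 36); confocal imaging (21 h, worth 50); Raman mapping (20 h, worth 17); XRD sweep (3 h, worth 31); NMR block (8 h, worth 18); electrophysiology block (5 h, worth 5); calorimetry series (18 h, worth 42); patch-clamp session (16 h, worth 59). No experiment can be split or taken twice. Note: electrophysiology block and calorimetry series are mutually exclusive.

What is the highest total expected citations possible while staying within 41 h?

Ranking by ratio (expected citations/h): XRD sweep 10.33, cryo-EM session 4.00, patch-clamp session 3.69, AFM scan 2.47.
Best packing: cryo-EM session + XRD sweep + NMR block + electrophysiology block + patch-clamp session — 41 h, 149 total.
Next best is cryo-EM session + XRD sweep + NMR block + patch-clamp session at 144 (36 h) — short by 5.

149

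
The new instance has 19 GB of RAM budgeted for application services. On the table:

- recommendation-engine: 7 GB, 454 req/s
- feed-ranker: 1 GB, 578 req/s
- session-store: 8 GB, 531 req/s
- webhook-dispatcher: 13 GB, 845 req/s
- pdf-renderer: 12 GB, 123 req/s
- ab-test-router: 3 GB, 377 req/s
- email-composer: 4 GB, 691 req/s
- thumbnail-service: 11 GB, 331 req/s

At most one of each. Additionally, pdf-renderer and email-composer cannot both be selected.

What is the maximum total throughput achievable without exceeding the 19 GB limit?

Feed-ranker + session-store + ab-test-router + email-composer uses 16 of the 19 GB and totals 2177.
The closest alternative, feed-ranker + webhook-dispatcher + email-composer, reaches only 2114.

2177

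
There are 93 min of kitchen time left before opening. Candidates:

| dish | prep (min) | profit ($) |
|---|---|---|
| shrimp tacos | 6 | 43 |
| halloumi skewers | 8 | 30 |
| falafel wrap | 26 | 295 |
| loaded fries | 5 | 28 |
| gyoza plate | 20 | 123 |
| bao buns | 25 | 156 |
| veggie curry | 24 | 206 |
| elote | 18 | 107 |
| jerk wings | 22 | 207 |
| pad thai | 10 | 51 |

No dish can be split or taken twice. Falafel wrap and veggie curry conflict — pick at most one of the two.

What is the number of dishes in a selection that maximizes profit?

4

The maximum profit within 93 min is 781.
falafel wrap + gyoza plate + bao buns + jerk wings hits 781 at 93 min.
Every optimal selection uses 4 dishes.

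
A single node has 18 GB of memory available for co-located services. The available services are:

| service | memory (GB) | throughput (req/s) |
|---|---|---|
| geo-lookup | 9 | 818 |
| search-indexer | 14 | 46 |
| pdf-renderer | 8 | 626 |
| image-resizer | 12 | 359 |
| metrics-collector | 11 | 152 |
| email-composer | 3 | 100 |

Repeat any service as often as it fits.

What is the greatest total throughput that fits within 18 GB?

1636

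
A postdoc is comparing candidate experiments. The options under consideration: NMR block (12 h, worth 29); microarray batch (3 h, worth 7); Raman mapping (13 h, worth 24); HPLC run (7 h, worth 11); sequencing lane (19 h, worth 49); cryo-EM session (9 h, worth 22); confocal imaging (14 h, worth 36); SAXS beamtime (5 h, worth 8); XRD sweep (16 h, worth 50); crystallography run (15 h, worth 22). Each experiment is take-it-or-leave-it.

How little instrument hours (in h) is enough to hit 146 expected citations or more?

56

Need the lightest bundle worth ≥ 146.
Taking NMR block + sequencing lane + cryo-EM session + XRD sweep gives 150 (≥ 146) for 56 h.
Any bundle with less than 56 h falls short of 146.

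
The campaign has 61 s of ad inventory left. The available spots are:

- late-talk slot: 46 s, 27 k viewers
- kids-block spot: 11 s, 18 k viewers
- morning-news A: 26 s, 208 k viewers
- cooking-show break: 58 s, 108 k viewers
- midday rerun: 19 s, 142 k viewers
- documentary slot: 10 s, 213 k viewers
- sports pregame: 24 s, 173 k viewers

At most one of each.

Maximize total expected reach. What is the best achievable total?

594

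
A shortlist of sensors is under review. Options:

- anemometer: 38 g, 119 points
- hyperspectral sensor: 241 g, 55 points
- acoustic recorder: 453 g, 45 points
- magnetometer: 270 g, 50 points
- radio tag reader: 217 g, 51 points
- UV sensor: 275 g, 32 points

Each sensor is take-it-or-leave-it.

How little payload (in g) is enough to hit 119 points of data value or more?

38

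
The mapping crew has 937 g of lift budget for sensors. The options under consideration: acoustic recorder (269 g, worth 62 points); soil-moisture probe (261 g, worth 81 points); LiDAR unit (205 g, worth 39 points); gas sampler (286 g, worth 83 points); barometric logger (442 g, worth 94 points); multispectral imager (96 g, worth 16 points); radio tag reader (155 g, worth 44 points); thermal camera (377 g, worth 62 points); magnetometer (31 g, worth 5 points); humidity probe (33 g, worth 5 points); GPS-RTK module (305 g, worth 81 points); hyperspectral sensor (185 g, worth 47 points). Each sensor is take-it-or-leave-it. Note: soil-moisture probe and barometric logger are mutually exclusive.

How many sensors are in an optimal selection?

5

Best achievable data value is 260.
soil-moisture probe + gas sampler + radio tag reader + magnetometer + hyperspectral sensor hits 260 at 918 g.
Every optimal selection uses 5 sensors.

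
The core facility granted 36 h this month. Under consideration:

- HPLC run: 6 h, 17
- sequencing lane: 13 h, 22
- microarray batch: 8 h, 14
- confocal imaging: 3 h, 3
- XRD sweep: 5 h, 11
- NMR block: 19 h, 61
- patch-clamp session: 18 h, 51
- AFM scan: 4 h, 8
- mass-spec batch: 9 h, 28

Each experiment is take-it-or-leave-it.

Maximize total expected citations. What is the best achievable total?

106

Best packing: HPLC run + NMR block + mass-spec batch — 34 h, 106 total.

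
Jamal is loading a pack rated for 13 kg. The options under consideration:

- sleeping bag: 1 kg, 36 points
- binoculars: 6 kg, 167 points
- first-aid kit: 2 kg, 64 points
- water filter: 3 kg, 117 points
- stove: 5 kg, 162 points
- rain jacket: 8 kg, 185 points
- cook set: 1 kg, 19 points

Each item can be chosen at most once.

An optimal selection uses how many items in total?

5

Best achievable utility is 403.
sleeping bag + binoculars + first-aid kit + water filter + cook set hits 403 at 13 kg.
Every optimal selection uses 5 items.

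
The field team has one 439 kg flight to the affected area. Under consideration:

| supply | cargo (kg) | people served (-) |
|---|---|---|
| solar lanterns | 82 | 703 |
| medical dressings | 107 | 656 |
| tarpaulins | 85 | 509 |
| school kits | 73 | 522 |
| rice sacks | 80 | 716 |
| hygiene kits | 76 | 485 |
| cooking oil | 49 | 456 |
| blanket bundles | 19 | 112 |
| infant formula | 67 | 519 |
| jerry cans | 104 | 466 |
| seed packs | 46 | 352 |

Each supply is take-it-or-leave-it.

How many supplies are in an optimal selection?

6

Optimal total is 3425.
solar lanterns + tarpaulins + school kits + rice sacks + cooking oil + infant formula hits 3425 at 436 kg.
Every optimal selection uses 6 supplies.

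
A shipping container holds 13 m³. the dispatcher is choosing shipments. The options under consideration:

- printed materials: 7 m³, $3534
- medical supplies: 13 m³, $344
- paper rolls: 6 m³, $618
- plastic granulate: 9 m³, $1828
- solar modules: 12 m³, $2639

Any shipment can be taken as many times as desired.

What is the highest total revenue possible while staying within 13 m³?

4152

Printed materials + paper rolls uses 13 of the 13 m³ and totals 4152.
That's the maximum — no swap from here does better than 4152.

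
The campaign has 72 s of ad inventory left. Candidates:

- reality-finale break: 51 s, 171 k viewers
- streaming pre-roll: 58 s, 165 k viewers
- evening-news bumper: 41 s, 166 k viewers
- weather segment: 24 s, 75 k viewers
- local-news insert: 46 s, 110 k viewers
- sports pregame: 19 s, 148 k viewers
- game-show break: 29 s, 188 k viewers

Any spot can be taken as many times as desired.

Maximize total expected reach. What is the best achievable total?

484

Taking the top-ratio spots first gives 3×sports pregame for 444 (57 s).
The 19 s tied up in sports pregame is better spent on game-show break — total rises to 484 (67 s).
That's the maximum — no swap from here does better than 484.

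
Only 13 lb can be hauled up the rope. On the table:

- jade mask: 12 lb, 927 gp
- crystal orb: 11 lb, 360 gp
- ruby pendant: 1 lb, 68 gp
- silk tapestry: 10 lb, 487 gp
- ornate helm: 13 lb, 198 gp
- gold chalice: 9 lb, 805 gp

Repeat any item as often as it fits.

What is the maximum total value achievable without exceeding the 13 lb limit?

1077

4×ruby pendant + gold chalice uses 13 of the 13 lb and totals 1077.
No other feasible combination exceeds 1077.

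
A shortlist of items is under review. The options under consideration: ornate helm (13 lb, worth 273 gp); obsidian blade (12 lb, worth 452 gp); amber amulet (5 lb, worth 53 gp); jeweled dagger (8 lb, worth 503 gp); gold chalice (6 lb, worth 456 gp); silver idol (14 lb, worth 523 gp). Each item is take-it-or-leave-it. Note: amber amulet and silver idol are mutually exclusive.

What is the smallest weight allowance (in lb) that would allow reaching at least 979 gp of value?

Look for the lowest-weight combination reaching 979.
amber amulet + jeweled dagger + gold chalice reaches 1012 using 19 lb.
Below 19 lb the best achievable stays under 979.

19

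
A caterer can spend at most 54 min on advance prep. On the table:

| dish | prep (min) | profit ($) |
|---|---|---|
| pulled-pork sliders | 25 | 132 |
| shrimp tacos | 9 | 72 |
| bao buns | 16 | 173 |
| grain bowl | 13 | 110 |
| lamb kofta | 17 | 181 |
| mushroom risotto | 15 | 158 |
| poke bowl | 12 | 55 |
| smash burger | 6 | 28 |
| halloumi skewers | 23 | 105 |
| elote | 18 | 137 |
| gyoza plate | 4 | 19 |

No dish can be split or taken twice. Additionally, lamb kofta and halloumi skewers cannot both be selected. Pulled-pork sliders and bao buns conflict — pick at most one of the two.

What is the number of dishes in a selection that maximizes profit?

The maximum profit within 54 min is 540.
bao buns + lamb kofta + mushroom risotto + smash burger hits 540 at 54 min.
Every optimal selection uses 4 dishes.

4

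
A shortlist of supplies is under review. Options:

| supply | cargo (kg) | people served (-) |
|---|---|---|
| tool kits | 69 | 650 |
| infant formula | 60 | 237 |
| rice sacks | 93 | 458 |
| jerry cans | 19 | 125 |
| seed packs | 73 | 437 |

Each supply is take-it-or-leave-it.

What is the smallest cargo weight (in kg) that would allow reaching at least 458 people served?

Look for the lowest-cargo combination reaching 458.
tool kits reaches 650 using 69 kg.
No combination under 69 kg hits 458.

69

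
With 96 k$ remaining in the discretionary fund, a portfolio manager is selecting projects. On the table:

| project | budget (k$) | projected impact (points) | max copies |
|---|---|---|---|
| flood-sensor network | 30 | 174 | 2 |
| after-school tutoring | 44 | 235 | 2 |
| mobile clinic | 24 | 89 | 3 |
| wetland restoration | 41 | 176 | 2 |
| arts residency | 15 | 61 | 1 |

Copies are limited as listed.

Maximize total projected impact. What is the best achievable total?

Greedy by ratio would take 2×flood-sensor network + arts residency: 75 k$ used, total 409.
Replace flood-sensor network with after-school tutoring: the trade gains 61 net, giving 470 at 89 k$.
No other feasible combination exceeds 470.

470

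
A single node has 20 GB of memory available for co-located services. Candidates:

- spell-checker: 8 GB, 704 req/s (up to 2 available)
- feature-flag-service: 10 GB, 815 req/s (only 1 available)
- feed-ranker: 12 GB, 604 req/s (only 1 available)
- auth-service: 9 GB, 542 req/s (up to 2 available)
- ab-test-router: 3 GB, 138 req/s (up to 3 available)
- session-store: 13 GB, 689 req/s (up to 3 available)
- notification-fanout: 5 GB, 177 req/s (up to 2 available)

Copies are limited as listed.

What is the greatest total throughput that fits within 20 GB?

Taking 2×spell-checker + ab-test-router: 19 GB used, 1546 in throughput.

1546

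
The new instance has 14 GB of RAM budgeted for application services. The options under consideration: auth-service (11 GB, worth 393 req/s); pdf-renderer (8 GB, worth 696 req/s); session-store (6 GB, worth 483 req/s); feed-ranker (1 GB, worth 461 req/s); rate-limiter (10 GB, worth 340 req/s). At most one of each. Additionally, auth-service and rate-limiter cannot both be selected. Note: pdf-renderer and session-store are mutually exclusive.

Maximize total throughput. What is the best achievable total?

Best packing: pdf-renderer + feed-ranker — 9 GB, 1157 total.

1157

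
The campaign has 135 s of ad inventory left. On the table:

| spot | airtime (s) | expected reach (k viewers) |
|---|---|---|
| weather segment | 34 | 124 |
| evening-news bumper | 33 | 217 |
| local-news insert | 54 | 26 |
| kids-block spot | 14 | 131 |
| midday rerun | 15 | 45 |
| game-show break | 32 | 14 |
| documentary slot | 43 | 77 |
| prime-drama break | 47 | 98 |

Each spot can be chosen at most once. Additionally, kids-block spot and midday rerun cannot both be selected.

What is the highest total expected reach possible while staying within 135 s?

570

Density check — kids-block spot 9.36, evening-news bumper 6.58, weather segment 3.65 are the best per s.
Taking weather segment + evening-news bumper + kids-block spot + prime-drama break: 128 s used, 570 in expected reach.
Runner-up weather segment + evening-news bumper + kids-block spot + documentary slot tops out at 549.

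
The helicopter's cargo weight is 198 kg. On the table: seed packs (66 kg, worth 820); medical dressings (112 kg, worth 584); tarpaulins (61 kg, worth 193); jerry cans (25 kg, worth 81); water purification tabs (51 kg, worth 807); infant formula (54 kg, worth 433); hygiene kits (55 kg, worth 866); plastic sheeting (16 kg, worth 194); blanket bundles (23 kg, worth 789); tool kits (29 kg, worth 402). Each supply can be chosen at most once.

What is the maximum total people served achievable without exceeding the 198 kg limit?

3282

Filling by ratio: water purification tabs + hygiene kits + plastic sheeting + blanket bundles + tool kits for 3058, with 24 kg left unused.
The 45 kg tied up in plastic sheeting and tool kits is better spent on seed packs — total rises to 3282 (195 kg).
No other feasible combination exceeds 3282.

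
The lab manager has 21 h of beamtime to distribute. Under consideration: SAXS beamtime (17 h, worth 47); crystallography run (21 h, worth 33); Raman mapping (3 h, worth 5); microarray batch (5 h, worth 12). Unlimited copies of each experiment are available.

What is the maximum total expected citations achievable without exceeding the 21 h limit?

52

Taking SAXS beamtime + Raman mapping: 20 h used, 52 in expected citations.
Every other selection either busts 21 h or fails to beat 52.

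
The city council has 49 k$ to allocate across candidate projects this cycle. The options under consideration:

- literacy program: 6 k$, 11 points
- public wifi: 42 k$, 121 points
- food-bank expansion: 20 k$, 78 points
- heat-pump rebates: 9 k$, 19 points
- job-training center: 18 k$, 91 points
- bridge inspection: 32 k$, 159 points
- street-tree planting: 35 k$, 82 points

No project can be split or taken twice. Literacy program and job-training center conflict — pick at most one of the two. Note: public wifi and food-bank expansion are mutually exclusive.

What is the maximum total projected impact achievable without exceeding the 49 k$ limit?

189

Density check — job-training center 5.06, bridge inspection 4.97, food-bank expansion 3.90, public wifi 2.88 are the best per k$.
Greedy by ratio would take food-bank expansion + heat-pump rebates + job-training center: 47 k$ used, total 188.
Replace food-bank expansion and job-training center with literacy program + bridge inspection: the trade gains 1 net, giving 189 at 47 k$.
Every other selection either busts 49 k$ or breaks a pairing rule or fails to beat 189.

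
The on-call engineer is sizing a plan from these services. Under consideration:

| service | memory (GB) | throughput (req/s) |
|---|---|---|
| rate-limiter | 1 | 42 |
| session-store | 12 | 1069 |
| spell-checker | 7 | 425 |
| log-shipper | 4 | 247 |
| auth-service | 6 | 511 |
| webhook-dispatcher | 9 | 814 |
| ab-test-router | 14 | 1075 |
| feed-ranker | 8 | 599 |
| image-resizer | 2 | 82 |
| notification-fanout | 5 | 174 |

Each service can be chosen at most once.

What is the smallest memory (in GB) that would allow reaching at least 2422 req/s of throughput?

28

Minimise GB subject to total throughput ≥ 2422.
rate-limiter + session-store + auth-service + webhook-dispatcher: 2436 throughput at 28 GB.
Below 28 GB the best achievable stays under 2422.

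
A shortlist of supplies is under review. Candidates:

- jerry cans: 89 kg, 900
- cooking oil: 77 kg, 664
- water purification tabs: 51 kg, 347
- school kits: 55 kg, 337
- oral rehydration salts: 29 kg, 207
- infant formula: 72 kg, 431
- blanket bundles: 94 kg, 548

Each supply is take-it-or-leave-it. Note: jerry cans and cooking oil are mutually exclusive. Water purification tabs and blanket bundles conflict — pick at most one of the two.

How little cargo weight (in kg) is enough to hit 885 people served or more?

89

Look for the lowest-cargo combination reaching 885.
Taking jerry cans gives 900 (≥ 885) for 89 kg.
Any bundle with less than 89 kg falls short of 885.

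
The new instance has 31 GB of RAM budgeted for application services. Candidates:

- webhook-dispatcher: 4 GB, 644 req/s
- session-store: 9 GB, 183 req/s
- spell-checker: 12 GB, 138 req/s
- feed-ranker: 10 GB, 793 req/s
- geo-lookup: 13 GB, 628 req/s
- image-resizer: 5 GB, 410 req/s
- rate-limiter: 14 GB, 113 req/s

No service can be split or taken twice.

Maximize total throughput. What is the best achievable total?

2065

The ratio heuristic lands on webhook-dispatcher + session-store + feed-ranker + image-resizer (2030) but leaves 3 GB idle.
Dropping session-store and image-resizer frees 14 GB; slotting in geo-lookup (13 GB) lifts the total to 2065 at 27 GB.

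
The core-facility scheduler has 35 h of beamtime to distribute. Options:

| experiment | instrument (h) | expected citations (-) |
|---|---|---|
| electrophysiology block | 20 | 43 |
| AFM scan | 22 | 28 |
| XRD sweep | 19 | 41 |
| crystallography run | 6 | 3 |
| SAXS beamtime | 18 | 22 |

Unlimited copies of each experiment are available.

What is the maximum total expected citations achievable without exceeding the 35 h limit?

By expected citations per h: XRD sweep 2.16, electrophysiology block 2.15, AFM scan 1.27, SAXS beamtime 1.22 lead.
A density-first pass picks XRD sweep + 2×crystallography run — 47 at 31 h.
Dropping XRD sweep frees 19 h; slotting in electrophysiology block (20 h) lifts the total to 49 at 32 h.

49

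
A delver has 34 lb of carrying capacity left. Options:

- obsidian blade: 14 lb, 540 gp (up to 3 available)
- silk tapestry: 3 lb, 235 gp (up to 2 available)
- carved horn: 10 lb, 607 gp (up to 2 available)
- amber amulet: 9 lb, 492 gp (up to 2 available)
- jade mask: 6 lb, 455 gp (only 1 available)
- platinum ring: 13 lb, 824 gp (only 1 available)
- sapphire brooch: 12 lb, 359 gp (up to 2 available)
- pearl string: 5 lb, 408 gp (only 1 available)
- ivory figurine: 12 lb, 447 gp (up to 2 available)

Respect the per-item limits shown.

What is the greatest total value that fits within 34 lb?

2312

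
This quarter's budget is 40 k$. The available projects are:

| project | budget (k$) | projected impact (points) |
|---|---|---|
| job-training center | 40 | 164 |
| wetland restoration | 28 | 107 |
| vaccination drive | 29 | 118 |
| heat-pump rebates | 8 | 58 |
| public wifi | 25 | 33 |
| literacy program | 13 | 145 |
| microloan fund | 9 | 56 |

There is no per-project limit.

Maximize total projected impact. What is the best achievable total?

435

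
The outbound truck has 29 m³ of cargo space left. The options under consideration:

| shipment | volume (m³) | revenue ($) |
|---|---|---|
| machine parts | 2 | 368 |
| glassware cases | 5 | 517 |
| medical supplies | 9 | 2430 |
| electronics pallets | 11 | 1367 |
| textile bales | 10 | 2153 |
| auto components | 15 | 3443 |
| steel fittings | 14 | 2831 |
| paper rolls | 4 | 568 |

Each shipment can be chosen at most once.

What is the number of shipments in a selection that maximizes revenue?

The maximum revenue within 29 m³ is 6441.
One optimal bundle: medical supplies + auto components + paper rolls (28 m³).
Every optimal selection uses 3 shipments.

3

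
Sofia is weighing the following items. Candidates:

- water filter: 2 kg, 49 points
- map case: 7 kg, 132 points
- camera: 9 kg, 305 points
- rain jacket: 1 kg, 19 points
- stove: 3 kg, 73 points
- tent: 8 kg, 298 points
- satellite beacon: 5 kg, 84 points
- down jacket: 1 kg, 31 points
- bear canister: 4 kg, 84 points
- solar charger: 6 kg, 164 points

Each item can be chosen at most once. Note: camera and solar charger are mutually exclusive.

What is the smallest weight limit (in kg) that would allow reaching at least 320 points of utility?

Minimise kg subject to total utility ≥ 320.
tent + down jacket: 329 utility at 9 kg.
Any bundle with less than 9 kg falls short of 320.

9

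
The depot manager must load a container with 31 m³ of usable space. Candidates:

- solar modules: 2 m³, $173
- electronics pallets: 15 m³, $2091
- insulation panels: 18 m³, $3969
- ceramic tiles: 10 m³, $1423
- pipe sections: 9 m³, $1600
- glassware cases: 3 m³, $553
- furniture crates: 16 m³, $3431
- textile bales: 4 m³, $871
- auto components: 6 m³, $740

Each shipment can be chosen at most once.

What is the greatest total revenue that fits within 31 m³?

Density check — insulation panels 220.50, textile bales 217.75, furniture crates 214.44 are the best per m³.
Taking the top-ratio shipments first gives insulation panels + glassware cases + textile bales + auto components for 6133 (31 m³).
The 9 m³ tied up in glassware cases and auto components is better spent on pipe sections — total rises to 6440 (31 m³).

6440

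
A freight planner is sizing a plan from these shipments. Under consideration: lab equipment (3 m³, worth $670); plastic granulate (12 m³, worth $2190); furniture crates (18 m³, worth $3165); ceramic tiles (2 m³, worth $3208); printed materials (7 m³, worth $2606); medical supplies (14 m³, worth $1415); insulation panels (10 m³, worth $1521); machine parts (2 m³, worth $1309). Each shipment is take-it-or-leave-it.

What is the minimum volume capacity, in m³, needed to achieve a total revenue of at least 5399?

9

Need the lightest bundle worth ≥ 5399.
Taking ceramic tiles + printed materials gives 5814 (≥ 5399) for 9 m³.
Below 9 m³ the best achievable stays under 5399.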